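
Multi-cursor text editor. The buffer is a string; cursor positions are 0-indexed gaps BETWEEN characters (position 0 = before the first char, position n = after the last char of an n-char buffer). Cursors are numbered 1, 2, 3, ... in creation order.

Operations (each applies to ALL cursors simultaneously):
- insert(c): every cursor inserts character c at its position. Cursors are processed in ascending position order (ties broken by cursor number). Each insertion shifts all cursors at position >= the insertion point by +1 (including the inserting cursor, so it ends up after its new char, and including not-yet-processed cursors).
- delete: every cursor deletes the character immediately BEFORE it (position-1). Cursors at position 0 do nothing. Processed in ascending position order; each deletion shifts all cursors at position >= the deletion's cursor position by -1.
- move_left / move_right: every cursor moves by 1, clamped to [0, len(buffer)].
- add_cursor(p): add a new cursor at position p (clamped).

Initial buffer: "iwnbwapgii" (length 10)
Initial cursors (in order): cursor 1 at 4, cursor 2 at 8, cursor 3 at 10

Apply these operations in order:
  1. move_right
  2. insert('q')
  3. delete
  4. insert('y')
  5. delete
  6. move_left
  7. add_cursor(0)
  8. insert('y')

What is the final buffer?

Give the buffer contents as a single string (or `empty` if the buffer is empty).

Answer: yiwnbywapgyiyi

Derivation:
After op 1 (move_right): buffer="iwnbwapgii" (len 10), cursors c1@5 c2@9 c3@10, authorship ..........
After op 2 (insert('q')): buffer="iwnbwqapgiqiq" (len 13), cursors c1@6 c2@11 c3@13, authorship .....1....2.3
After op 3 (delete): buffer="iwnbwapgii" (len 10), cursors c1@5 c2@9 c3@10, authorship ..........
After op 4 (insert('y')): buffer="iwnbwyapgiyiy" (len 13), cursors c1@6 c2@11 c3@13, authorship .....1....2.3
After op 5 (delete): buffer="iwnbwapgii" (len 10), cursors c1@5 c2@9 c3@10, authorship ..........
After op 6 (move_left): buffer="iwnbwapgii" (len 10), cursors c1@4 c2@8 c3@9, authorship ..........
After op 7 (add_cursor(0)): buffer="iwnbwapgii" (len 10), cursors c4@0 c1@4 c2@8 c3@9, authorship ..........
After op 8 (insert('y')): buffer="yiwnbywapgyiyi" (len 14), cursors c4@1 c1@6 c2@11 c3@13, authorship 4....1....2.3.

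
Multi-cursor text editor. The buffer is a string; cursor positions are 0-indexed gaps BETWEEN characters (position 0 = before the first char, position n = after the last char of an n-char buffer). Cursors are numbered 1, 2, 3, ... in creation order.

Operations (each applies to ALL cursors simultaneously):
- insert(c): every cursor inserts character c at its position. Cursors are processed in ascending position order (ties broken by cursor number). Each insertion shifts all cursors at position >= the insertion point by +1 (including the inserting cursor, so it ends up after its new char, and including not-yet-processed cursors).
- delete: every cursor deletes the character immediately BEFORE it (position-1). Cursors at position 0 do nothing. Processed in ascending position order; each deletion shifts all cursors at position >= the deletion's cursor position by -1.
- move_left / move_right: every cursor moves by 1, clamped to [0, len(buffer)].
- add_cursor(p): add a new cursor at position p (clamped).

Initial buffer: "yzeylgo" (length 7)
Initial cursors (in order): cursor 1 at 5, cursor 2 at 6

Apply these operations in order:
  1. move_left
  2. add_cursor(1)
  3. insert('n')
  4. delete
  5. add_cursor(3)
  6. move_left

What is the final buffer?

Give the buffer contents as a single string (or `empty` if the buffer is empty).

After op 1 (move_left): buffer="yzeylgo" (len 7), cursors c1@4 c2@5, authorship .......
After op 2 (add_cursor(1)): buffer="yzeylgo" (len 7), cursors c3@1 c1@4 c2@5, authorship .......
After op 3 (insert('n')): buffer="ynzeynlngo" (len 10), cursors c3@2 c1@6 c2@8, authorship .3...1.2..
After op 4 (delete): buffer="yzeylgo" (len 7), cursors c3@1 c1@4 c2@5, authorship .......
After op 5 (add_cursor(3)): buffer="yzeylgo" (len 7), cursors c3@1 c4@3 c1@4 c2@5, authorship .......
After op 6 (move_left): buffer="yzeylgo" (len 7), cursors c3@0 c4@2 c1@3 c2@4, authorship .......

Answer: yzeylgo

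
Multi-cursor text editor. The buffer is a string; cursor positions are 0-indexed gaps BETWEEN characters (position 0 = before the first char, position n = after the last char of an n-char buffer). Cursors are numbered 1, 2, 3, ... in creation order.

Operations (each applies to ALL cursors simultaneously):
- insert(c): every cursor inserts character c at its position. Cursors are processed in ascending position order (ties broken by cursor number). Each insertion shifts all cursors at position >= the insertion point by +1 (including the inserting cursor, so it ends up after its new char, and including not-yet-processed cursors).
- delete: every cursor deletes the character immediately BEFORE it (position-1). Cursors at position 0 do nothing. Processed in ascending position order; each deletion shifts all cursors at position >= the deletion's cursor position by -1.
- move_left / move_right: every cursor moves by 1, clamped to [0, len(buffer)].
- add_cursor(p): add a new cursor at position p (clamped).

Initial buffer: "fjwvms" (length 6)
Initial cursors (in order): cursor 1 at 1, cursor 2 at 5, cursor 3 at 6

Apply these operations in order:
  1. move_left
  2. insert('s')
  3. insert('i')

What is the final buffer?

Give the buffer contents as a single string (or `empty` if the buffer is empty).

After op 1 (move_left): buffer="fjwvms" (len 6), cursors c1@0 c2@4 c3@5, authorship ......
After op 2 (insert('s')): buffer="sfjwvsmss" (len 9), cursors c1@1 c2@6 c3@8, authorship 1....2.3.
After op 3 (insert('i')): buffer="sifjwvsimsis" (len 12), cursors c1@2 c2@8 c3@11, authorship 11....22.33.

Answer: sifjwvsimsis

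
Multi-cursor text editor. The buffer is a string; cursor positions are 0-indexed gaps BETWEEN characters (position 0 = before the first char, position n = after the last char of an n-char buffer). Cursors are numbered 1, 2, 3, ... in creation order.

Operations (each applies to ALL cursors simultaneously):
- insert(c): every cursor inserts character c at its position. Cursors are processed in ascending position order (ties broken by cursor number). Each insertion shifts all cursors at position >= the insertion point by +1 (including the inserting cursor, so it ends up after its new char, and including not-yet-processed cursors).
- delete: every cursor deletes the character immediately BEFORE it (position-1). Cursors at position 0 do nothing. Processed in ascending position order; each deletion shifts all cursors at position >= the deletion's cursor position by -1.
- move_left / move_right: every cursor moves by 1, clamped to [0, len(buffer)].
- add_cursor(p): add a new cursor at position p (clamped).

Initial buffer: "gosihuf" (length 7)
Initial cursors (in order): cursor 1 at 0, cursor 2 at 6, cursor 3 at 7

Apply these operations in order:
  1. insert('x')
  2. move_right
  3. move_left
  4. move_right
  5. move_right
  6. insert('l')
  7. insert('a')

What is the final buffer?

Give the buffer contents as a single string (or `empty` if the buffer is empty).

Answer: xgolasihuxfxllaa

Derivation:
After op 1 (insert('x')): buffer="xgosihuxfx" (len 10), cursors c1@1 c2@8 c3@10, authorship 1......2.3
After op 2 (move_right): buffer="xgosihuxfx" (len 10), cursors c1@2 c2@9 c3@10, authorship 1......2.3
After op 3 (move_left): buffer="xgosihuxfx" (len 10), cursors c1@1 c2@8 c3@9, authorship 1......2.3
After op 4 (move_right): buffer="xgosihuxfx" (len 10), cursors c1@2 c2@9 c3@10, authorship 1......2.3
After op 5 (move_right): buffer="xgosihuxfx" (len 10), cursors c1@3 c2@10 c3@10, authorship 1......2.3
After op 6 (insert('l')): buffer="xgolsihuxfxll" (len 13), cursors c1@4 c2@13 c3@13, authorship 1..1....2.323
After op 7 (insert('a')): buffer="xgolasihuxfxllaa" (len 16), cursors c1@5 c2@16 c3@16, authorship 1..11....2.32323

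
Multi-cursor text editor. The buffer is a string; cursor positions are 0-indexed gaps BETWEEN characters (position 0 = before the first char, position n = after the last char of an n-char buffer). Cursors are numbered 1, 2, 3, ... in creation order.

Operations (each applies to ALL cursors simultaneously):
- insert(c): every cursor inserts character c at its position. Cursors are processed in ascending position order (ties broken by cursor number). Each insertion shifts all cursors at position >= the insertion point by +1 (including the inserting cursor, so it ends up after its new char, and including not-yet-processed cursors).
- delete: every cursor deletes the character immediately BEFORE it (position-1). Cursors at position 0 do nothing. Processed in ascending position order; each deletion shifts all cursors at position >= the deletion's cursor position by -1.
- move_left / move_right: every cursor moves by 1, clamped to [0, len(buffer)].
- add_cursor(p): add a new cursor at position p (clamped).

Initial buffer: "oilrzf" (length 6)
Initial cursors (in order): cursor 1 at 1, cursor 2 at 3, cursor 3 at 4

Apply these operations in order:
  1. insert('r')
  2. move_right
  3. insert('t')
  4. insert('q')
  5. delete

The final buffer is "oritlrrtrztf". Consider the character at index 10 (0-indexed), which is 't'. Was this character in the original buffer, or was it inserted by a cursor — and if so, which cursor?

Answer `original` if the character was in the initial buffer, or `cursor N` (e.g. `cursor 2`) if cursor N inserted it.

Answer: cursor 3

Derivation:
After op 1 (insert('r')): buffer="orilrrrzf" (len 9), cursors c1@2 c2@5 c3@7, authorship .1..2.3..
After op 2 (move_right): buffer="orilrrrzf" (len 9), cursors c1@3 c2@6 c3@8, authorship .1..2.3..
After op 3 (insert('t')): buffer="oritlrrtrztf" (len 12), cursors c1@4 c2@8 c3@11, authorship .1.1.2.23.3.
After op 4 (insert('q')): buffer="oritqlrrtqrztqf" (len 15), cursors c1@5 c2@10 c3@14, authorship .1.11.2.223.33.
After op 5 (delete): buffer="oritlrrtrztf" (len 12), cursors c1@4 c2@8 c3@11, authorship .1.1.2.23.3.
Authorship (.=original, N=cursor N): . 1 . 1 . 2 . 2 3 . 3 .
Index 10: author = 3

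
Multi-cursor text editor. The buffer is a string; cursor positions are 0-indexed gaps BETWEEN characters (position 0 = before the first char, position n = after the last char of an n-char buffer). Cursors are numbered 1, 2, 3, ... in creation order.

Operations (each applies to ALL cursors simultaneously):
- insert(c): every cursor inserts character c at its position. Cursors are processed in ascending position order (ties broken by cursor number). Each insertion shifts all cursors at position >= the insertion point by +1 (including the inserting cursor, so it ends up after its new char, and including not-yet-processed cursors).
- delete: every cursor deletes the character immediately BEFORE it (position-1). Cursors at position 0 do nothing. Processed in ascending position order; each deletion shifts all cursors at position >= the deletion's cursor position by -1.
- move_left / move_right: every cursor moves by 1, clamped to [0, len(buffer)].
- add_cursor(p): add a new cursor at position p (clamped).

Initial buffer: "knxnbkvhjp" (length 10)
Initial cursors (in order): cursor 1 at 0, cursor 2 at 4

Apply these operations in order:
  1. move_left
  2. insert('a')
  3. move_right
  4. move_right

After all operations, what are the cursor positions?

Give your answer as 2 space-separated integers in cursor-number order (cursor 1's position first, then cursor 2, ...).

Answer: 3 7

Derivation:
After op 1 (move_left): buffer="knxnbkvhjp" (len 10), cursors c1@0 c2@3, authorship ..........
After op 2 (insert('a')): buffer="aknxanbkvhjp" (len 12), cursors c1@1 c2@5, authorship 1...2.......
After op 3 (move_right): buffer="aknxanbkvhjp" (len 12), cursors c1@2 c2@6, authorship 1...2.......
After op 4 (move_right): buffer="aknxanbkvhjp" (len 12), cursors c1@3 c2@7, authorship 1...2.......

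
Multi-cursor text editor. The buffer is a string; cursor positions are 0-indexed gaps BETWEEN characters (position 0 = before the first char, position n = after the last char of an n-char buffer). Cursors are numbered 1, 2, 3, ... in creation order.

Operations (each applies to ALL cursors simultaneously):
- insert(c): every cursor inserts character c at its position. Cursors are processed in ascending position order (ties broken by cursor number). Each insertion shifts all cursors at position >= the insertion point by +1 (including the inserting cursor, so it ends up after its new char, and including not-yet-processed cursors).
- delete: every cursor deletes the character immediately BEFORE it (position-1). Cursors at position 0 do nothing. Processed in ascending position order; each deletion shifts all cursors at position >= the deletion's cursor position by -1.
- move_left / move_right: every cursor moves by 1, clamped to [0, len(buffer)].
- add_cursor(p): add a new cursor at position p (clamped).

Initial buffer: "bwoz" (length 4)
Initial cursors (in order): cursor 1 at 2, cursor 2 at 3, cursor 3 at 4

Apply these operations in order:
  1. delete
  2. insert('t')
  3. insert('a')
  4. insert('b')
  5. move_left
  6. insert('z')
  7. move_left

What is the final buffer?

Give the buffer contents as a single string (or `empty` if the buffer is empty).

Answer: btttaaabbzzzb

Derivation:
After op 1 (delete): buffer="b" (len 1), cursors c1@1 c2@1 c3@1, authorship .
After op 2 (insert('t')): buffer="bttt" (len 4), cursors c1@4 c2@4 c3@4, authorship .123
After op 3 (insert('a')): buffer="btttaaa" (len 7), cursors c1@7 c2@7 c3@7, authorship .123123
After op 4 (insert('b')): buffer="btttaaabbb" (len 10), cursors c1@10 c2@10 c3@10, authorship .123123123
After op 5 (move_left): buffer="btttaaabbb" (len 10), cursors c1@9 c2@9 c3@9, authorship .123123123
After op 6 (insert('z')): buffer="btttaaabbzzzb" (len 13), cursors c1@12 c2@12 c3@12, authorship .123123121233
After op 7 (move_left): buffer="btttaaabbzzzb" (len 13), cursors c1@11 c2@11 c3@11, authorship .123123121233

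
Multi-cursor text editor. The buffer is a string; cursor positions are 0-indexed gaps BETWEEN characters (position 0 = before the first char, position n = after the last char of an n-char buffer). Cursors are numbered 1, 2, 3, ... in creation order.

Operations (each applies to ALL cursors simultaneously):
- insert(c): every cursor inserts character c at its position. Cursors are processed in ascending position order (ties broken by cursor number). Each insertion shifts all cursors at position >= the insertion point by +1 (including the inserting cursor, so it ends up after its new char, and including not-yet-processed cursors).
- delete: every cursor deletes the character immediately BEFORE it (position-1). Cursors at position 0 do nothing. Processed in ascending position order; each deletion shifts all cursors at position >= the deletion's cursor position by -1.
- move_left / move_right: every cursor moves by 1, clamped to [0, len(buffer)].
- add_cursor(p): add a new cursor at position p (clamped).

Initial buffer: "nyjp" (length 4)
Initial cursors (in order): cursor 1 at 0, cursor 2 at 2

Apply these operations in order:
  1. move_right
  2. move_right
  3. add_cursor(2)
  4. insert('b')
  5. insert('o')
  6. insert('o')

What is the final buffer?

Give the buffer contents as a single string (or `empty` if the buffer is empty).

After op 1 (move_right): buffer="nyjp" (len 4), cursors c1@1 c2@3, authorship ....
After op 2 (move_right): buffer="nyjp" (len 4), cursors c1@2 c2@4, authorship ....
After op 3 (add_cursor(2)): buffer="nyjp" (len 4), cursors c1@2 c3@2 c2@4, authorship ....
After op 4 (insert('b')): buffer="nybbjpb" (len 7), cursors c1@4 c3@4 c2@7, authorship ..13..2
After op 5 (insert('o')): buffer="nybboojpbo" (len 10), cursors c1@6 c3@6 c2@10, authorship ..1313..22
After op 6 (insert('o')): buffer="nybboooojpboo" (len 13), cursors c1@8 c3@8 c2@13, authorship ..131313..222

Answer: nybboooojpboo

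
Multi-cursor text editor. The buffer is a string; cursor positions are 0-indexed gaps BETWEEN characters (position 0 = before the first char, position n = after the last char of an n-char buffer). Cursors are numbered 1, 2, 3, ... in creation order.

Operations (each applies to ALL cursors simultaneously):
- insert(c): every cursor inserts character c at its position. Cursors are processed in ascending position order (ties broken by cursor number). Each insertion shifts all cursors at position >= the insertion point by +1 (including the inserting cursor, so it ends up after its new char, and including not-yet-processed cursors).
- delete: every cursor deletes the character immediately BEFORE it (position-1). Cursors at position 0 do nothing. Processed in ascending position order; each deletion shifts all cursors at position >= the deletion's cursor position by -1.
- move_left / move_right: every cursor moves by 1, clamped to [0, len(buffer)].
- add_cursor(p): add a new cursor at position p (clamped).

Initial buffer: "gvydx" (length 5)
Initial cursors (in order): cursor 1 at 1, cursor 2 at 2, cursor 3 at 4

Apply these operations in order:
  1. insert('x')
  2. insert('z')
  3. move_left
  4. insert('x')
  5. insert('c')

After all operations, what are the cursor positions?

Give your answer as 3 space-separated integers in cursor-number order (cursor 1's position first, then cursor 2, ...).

Answer: 4 9 15

Derivation:
After op 1 (insert('x')): buffer="gxvxydxx" (len 8), cursors c1@2 c2@4 c3@7, authorship .1.2..3.
After op 2 (insert('z')): buffer="gxzvxzydxzx" (len 11), cursors c1@3 c2@6 c3@10, authorship .11.22..33.
After op 3 (move_left): buffer="gxzvxzydxzx" (len 11), cursors c1@2 c2@5 c3@9, authorship .11.22..33.
After op 4 (insert('x')): buffer="gxxzvxxzydxxzx" (len 14), cursors c1@3 c2@7 c3@12, authorship .111.222..333.
After op 5 (insert('c')): buffer="gxxczvxxczydxxczx" (len 17), cursors c1@4 c2@9 c3@15, authorship .1111.2222..3333.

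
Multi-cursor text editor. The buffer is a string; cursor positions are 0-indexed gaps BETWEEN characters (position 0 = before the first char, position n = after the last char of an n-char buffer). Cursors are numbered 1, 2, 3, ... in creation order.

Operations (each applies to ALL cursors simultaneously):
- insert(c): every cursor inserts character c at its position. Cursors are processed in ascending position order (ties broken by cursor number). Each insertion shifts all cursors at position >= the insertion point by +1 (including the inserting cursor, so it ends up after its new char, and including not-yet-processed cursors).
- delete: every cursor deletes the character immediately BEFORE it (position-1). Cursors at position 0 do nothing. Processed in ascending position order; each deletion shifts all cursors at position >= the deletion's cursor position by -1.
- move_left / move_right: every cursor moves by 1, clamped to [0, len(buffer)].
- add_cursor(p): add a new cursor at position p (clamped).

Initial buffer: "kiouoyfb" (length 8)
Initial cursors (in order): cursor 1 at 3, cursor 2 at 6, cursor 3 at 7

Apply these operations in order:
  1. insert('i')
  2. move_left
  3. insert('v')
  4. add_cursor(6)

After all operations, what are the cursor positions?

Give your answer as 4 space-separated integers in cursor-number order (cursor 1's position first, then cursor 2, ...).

After op 1 (insert('i')): buffer="kioiuoyifib" (len 11), cursors c1@4 c2@8 c3@10, authorship ...1...2.3.
After op 2 (move_left): buffer="kioiuoyifib" (len 11), cursors c1@3 c2@7 c3@9, authorship ...1...2.3.
After op 3 (insert('v')): buffer="kioviuoyvifvib" (len 14), cursors c1@4 c2@9 c3@12, authorship ...11...22.33.
After op 4 (add_cursor(6)): buffer="kioviuoyvifvib" (len 14), cursors c1@4 c4@6 c2@9 c3@12, authorship ...11...22.33.

Answer: 4 9 12 6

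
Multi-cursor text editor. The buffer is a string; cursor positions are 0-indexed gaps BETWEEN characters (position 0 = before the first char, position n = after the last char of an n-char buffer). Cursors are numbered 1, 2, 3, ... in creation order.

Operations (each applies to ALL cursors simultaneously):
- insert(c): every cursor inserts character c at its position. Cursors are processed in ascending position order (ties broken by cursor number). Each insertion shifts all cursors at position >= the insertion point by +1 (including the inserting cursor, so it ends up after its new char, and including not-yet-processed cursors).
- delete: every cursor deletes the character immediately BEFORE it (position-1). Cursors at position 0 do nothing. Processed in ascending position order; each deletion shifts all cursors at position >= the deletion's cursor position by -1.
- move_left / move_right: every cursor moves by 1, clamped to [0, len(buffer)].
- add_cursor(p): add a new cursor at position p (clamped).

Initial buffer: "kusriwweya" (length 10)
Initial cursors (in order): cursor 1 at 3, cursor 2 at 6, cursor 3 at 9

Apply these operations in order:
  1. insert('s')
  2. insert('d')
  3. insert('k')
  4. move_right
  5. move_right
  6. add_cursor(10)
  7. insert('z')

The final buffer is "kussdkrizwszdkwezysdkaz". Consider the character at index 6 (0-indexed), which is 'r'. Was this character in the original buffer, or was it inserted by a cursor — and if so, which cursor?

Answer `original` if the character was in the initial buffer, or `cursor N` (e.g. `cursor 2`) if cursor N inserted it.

After op 1 (insert('s')): buffer="kussriwsweysa" (len 13), cursors c1@4 c2@8 c3@12, authorship ...1...2...3.
After op 2 (insert('d')): buffer="kussdriwsdweysda" (len 16), cursors c1@5 c2@10 c3@15, authorship ...11...22...33.
After op 3 (insert('k')): buffer="kussdkriwsdkweysdka" (len 19), cursors c1@6 c2@12 c3@18, authorship ...111...222...333.
After op 4 (move_right): buffer="kussdkriwsdkweysdka" (len 19), cursors c1@7 c2@13 c3@19, authorship ...111...222...333.
After op 5 (move_right): buffer="kussdkriwsdkweysdka" (len 19), cursors c1@8 c2@14 c3@19, authorship ...111...222...333.
After op 6 (add_cursor(10)): buffer="kussdkriwsdkweysdka" (len 19), cursors c1@8 c4@10 c2@14 c3@19, authorship ...111...222...333.
After op 7 (insert('z')): buffer="kussdkrizwszdkwezysdkaz" (len 23), cursors c1@9 c4@12 c2@17 c3@23, authorship ...111..1.2422..2.333.3
Authorship (.=original, N=cursor N): . . . 1 1 1 . . 1 . 2 4 2 2 . . 2 . 3 3 3 . 3
Index 6: author = original

Answer: original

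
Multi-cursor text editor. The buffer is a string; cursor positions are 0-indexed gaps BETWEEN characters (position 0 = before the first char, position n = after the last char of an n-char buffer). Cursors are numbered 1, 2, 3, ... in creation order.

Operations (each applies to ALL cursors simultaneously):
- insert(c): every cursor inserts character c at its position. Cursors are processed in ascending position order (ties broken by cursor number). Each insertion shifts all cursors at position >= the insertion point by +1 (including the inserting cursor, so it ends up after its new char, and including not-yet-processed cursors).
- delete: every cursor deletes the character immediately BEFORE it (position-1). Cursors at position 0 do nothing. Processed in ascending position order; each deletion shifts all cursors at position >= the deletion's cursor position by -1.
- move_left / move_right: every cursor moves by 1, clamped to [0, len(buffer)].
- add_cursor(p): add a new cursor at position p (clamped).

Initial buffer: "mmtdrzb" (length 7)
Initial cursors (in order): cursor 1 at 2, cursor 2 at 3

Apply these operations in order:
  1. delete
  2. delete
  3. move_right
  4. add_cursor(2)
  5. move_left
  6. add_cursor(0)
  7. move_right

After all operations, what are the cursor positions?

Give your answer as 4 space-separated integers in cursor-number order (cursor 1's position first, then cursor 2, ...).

Answer: 1 1 2 1

Derivation:
After op 1 (delete): buffer="mdrzb" (len 5), cursors c1@1 c2@1, authorship .....
After op 2 (delete): buffer="drzb" (len 4), cursors c1@0 c2@0, authorship ....
After op 3 (move_right): buffer="drzb" (len 4), cursors c1@1 c2@1, authorship ....
After op 4 (add_cursor(2)): buffer="drzb" (len 4), cursors c1@1 c2@1 c3@2, authorship ....
After op 5 (move_left): buffer="drzb" (len 4), cursors c1@0 c2@0 c3@1, authorship ....
After op 6 (add_cursor(0)): buffer="drzb" (len 4), cursors c1@0 c2@0 c4@0 c3@1, authorship ....
After op 7 (move_right): buffer="drzb" (len 4), cursors c1@1 c2@1 c4@1 c3@2, authorship ....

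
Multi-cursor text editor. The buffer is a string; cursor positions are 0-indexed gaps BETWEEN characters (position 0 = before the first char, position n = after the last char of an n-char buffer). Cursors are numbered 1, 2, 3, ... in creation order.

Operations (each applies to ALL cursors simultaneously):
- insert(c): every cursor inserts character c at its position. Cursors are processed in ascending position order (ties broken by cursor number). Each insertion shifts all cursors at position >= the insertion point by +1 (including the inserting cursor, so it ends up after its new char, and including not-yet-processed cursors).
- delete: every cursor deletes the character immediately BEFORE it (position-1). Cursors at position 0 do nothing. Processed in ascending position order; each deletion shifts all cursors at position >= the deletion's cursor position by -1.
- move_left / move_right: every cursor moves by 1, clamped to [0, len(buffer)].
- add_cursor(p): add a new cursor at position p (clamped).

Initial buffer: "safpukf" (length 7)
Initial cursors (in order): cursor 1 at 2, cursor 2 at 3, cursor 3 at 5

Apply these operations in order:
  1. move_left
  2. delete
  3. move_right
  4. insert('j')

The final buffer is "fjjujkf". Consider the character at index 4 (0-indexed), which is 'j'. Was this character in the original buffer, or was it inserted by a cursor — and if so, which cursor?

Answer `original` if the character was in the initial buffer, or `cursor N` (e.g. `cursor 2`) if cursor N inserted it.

After op 1 (move_left): buffer="safpukf" (len 7), cursors c1@1 c2@2 c3@4, authorship .......
After op 2 (delete): buffer="fukf" (len 4), cursors c1@0 c2@0 c3@1, authorship ....
After op 3 (move_right): buffer="fukf" (len 4), cursors c1@1 c2@1 c3@2, authorship ....
After op 4 (insert('j')): buffer="fjjujkf" (len 7), cursors c1@3 c2@3 c3@5, authorship .12.3..
Authorship (.=original, N=cursor N): . 1 2 . 3 . .
Index 4: author = 3

Answer: cursor 3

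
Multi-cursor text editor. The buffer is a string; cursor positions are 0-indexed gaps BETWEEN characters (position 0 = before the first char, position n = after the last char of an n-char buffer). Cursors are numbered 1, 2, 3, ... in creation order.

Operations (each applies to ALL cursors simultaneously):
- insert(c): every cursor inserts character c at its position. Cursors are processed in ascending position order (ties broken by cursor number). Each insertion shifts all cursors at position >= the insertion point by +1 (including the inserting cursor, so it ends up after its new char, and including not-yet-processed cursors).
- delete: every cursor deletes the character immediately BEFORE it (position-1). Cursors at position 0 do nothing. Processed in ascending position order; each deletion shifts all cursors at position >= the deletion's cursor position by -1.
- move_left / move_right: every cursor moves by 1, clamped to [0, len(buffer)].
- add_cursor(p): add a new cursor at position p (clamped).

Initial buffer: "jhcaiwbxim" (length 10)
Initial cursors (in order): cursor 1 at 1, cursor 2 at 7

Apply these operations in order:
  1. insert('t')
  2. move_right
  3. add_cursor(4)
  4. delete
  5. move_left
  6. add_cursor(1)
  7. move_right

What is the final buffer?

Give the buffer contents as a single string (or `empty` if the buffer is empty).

Answer: jtaiwbtim

Derivation:
After op 1 (insert('t')): buffer="jthcaiwbtxim" (len 12), cursors c1@2 c2@9, authorship .1......2...
After op 2 (move_right): buffer="jthcaiwbtxim" (len 12), cursors c1@3 c2@10, authorship .1......2...
After op 3 (add_cursor(4)): buffer="jthcaiwbtxim" (len 12), cursors c1@3 c3@4 c2@10, authorship .1......2...
After op 4 (delete): buffer="jtaiwbtim" (len 9), cursors c1@2 c3@2 c2@7, authorship .1....2..
After op 5 (move_left): buffer="jtaiwbtim" (len 9), cursors c1@1 c3@1 c2@6, authorship .1....2..
After op 6 (add_cursor(1)): buffer="jtaiwbtim" (len 9), cursors c1@1 c3@1 c4@1 c2@6, authorship .1....2..
After op 7 (move_right): buffer="jtaiwbtim" (len 9), cursors c1@2 c3@2 c4@2 c2@7, authorship .1....2..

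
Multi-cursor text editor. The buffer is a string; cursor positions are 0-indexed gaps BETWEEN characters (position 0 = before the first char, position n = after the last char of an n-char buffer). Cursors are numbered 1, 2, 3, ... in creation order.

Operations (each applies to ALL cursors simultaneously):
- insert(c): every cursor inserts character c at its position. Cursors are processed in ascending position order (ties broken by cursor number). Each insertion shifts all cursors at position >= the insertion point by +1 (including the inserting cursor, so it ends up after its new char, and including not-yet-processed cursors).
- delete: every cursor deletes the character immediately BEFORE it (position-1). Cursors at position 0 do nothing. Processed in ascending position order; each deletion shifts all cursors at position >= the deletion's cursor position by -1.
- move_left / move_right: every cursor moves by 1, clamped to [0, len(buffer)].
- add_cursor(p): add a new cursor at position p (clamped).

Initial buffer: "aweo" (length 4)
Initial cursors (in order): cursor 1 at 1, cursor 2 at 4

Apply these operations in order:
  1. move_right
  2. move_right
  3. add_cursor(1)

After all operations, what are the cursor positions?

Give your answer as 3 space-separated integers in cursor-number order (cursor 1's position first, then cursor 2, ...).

After op 1 (move_right): buffer="aweo" (len 4), cursors c1@2 c2@4, authorship ....
After op 2 (move_right): buffer="aweo" (len 4), cursors c1@3 c2@4, authorship ....
After op 3 (add_cursor(1)): buffer="aweo" (len 4), cursors c3@1 c1@3 c2@4, authorship ....

Answer: 3 4 1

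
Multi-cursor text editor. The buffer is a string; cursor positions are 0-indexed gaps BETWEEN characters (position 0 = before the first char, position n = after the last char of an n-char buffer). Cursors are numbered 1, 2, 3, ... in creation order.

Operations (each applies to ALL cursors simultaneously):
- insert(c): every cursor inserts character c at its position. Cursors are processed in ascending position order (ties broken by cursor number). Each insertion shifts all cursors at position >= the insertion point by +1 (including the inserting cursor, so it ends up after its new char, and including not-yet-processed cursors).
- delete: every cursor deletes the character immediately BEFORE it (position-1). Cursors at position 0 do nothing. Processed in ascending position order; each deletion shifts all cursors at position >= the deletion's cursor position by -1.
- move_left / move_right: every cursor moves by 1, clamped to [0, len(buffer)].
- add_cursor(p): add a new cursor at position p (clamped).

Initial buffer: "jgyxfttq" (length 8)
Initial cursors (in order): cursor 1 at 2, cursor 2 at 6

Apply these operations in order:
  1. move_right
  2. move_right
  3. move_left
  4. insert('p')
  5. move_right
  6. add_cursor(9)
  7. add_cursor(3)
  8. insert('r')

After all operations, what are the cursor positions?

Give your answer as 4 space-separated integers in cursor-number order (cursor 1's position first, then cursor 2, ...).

Answer: 7 14 12 4

Derivation:
After op 1 (move_right): buffer="jgyxfttq" (len 8), cursors c1@3 c2@7, authorship ........
After op 2 (move_right): buffer="jgyxfttq" (len 8), cursors c1@4 c2@8, authorship ........
After op 3 (move_left): buffer="jgyxfttq" (len 8), cursors c1@3 c2@7, authorship ........
After op 4 (insert('p')): buffer="jgypxfttpq" (len 10), cursors c1@4 c2@9, authorship ...1....2.
After op 5 (move_right): buffer="jgypxfttpq" (len 10), cursors c1@5 c2@10, authorship ...1....2.
After op 6 (add_cursor(9)): buffer="jgypxfttpq" (len 10), cursors c1@5 c3@9 c2@10, authorship ...1....2.
After op 7 (add_cursor(3)): buffer="jgypxfttpq" (len 10), cursors c4@3 c1@5 c3@9 c2@10, authorship ...1....2.
After op 8 (insert('r')): buffer="jgyrpxrfttprqr" (len 14), cursors c4@4 c1@7 c3@12 c2@14, authorship ...41.1...23.2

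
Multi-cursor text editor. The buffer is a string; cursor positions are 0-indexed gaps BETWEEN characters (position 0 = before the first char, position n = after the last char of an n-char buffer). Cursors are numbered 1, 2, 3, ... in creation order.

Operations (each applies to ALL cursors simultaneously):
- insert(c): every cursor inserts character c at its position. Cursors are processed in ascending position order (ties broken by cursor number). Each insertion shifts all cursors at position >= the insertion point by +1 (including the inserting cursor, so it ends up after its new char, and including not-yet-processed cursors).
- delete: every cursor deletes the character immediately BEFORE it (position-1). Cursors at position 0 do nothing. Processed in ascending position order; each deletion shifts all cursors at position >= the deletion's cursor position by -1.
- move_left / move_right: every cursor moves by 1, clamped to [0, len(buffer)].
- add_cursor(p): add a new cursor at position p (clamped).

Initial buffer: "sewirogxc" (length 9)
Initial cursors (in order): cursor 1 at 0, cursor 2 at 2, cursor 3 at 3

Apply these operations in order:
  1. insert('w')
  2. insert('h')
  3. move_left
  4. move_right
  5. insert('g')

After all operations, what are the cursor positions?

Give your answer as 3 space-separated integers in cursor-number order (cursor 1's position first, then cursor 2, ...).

After op 1 (insert('w')): buffer="wsewwwirogxc" (len 12), cursors c1@1 c2@4 c3@6, authorship 1..2.3......
After op 2 (insert('h')): buffer="whsewhwwhirogxc" (len 15), cursors c1@2 c2@6 c3@9, authorship 11..22.33......
After op 3 (move_left): buffer="whsewhwwhirogxc" (len 15), cursors c1@1 c2@5 c3@8, authorship 11..22.33......
After op 4 (move_right): buffer="whsewhwwhirogxc" (len 15), cursors c1@2 c2@6 c3@9, authorship 11..22.33......
After op 5 (insert('g')): buffer="whgsewhgwwhgirogxc" (len 18), cursors c1@3 c2@8 c3@12, authorship 111..222.333......

Answer: 3 8 12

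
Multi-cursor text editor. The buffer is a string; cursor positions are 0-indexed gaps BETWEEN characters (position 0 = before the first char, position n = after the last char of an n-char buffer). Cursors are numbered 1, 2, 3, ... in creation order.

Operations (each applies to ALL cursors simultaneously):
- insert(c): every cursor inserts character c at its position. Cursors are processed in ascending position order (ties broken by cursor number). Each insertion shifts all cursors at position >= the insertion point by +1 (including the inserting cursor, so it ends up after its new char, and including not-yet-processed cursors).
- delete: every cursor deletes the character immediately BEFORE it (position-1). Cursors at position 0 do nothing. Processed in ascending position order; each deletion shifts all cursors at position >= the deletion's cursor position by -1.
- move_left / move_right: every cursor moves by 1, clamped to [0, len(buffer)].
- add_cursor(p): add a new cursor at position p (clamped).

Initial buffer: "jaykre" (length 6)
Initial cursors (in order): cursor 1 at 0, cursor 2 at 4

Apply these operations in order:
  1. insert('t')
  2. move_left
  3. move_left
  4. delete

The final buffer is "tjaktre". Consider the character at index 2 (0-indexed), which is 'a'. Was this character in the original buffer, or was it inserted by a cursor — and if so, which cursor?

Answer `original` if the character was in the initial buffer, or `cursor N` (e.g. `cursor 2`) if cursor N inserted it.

After op 1 (insert('t')): buffer="tjayktre" (len 8), cursors c1@1 c2@6, authorship 1....2..
After op 2 (move_left): buffer="tjayktre" (len 8), cursors c1@0 c2@5, authorship 1....2..
After op 3 (move_left): buffer="tjayktre" (len 8), cursors c1@0 c2@4, authorship 1....2..
After op 4 (delete): buffer="tjaktre" (len 7), cursors c1@0 c2@3, authorship 1...2..
Authorship (.=original, N=cursor N): 1 . . . 2 . .
Index 2: author = original

Answer: original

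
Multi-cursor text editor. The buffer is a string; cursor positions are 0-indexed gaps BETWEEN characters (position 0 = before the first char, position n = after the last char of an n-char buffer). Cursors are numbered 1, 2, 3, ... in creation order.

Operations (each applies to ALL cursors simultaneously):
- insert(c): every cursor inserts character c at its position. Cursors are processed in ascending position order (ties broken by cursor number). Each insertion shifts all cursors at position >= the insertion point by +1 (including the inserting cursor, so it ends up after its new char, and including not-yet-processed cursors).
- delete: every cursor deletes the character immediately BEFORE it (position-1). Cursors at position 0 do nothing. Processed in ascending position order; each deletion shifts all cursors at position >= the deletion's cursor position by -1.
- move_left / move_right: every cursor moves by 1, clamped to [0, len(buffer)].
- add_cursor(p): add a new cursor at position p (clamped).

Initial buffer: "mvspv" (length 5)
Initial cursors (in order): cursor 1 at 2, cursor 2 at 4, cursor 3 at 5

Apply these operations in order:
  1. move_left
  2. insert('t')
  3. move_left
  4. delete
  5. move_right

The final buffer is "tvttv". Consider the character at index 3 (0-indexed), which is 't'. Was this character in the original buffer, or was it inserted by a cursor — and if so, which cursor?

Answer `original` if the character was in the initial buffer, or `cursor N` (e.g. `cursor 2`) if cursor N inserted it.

Answer: cursor 3

Derivation:
After op 1 (move_left): buffer="mvspv" (len 5), cursors c1@1 c2@3 c3@4, authorship .....
After op 2 (insert('t')): buffer="mtvstptv" (len 8), cursors c1@2 c2@5 c3@7, authorship .1..2.3.
After op 3 (move_left): buffer="mtvstptv" (len 8), cursors c1@1 c2@4 c3@6, authorship .1..2.3.
After op 4 (delete): buffer="tvttv" (len 5), cursors c1@0 c2@2 c3@3, authorship 1.23.
After op 5 (move_right): buffer="tvttv" (len 5), cursors c1@1 c2@3 c3@4, authorship 1.23.
Authorship (.=original, N=cursor N): 1 . 2 3 .
Index 3: author = 3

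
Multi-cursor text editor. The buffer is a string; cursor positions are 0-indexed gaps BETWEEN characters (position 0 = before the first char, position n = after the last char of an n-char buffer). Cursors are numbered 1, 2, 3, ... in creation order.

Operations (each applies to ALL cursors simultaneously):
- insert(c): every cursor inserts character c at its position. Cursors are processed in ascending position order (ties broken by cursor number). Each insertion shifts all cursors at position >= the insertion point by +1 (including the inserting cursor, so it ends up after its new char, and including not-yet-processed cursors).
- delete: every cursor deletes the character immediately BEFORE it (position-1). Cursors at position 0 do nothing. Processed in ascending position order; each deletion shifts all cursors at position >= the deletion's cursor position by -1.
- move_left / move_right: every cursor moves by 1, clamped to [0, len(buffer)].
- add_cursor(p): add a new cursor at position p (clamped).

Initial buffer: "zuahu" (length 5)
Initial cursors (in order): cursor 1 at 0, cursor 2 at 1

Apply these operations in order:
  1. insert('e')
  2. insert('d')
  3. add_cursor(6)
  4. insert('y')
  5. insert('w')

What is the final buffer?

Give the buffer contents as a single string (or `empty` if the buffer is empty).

Answer: edywzedywuywahu

Derivation:
After op 1 (insert('e')): buffer="ezeuahu" (len 7), cursors c1@1 c2@3, authorship 1.2....
After op 2 (insert('d')): buffer="edzeduahu" (len 9), cursors c1@2 c2@5, authorship 11.22....
After op 3 (add_cursor(6)): buffer="edzeduahu" (len 9), cursors c1@2 c2@5 c3@6, authorship 11.22....
After op 4 (insert('y')): buffer="edyzedyuyahu" (len 12), cursors c1@3 c2@7 c3@9, authorship 111.222.3...
After op 5 (insert('w')): buffer="edywzedywuywahu" (len 15), cursors c1@4 c2@9 c3@12, authorship 1111.2222.33...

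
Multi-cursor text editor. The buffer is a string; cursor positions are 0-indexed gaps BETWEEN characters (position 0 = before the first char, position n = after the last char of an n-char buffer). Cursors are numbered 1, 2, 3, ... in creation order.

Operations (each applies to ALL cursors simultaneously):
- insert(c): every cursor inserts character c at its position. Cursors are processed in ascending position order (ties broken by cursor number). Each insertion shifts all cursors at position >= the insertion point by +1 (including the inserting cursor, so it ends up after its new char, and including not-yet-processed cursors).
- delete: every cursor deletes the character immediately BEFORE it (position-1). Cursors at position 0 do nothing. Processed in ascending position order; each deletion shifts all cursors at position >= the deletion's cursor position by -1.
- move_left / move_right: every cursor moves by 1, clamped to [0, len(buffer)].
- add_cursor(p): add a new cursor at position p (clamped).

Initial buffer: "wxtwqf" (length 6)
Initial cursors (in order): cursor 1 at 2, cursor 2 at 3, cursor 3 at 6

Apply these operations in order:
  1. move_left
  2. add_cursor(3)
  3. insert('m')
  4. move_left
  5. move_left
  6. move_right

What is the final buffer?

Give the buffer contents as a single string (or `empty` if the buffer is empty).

Answer: wmxmtmwqmf

Derivation:
After op 1 (move_left): buffer="wxtwqf" (len 6), cursors c1@1 c2@2 c3@5, authorship ......
After op 2 (add_cursor(3)): buffer="wxtwqf" (len 6), cursors c1@1 c2@2 c4@3 c3@5, authorship ......
After op 3 (insert('m')): buffer="wmxmtmwqmf" (len 10), cursors c1@2 c2@4 c4@6 c3@9, authorship .1.2.4..3.
After op 4 (move_left): buffer="wmxmtmwqmf" (len 10), cursors c1@1 c2@3 c4@5 c3@8, authorship .1.2.4..3.
After op 5 (move_left): buffer="wmxmtmwqmf" (len 10), cursors c1@0 c2@2 c4@4 c3@7, authorship .1.2.4..3.
After op 6 (move_right): buffer="wmxmtmwqmf" (len 10), cursors c1@1 c2@3 c4@5 c3@8, authorship .1.2.4..3.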